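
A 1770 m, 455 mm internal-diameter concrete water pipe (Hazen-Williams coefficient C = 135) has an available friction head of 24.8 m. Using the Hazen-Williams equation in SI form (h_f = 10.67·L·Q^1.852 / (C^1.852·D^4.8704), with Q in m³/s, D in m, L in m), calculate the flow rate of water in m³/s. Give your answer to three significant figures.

Rearranging: Q = [h_f·C^1.852·D^4.8704 / (10.67·L)]^(1/1.852)
Q = [24.8·135^1.852·0.455^4.8704 / (10.67·1770)]^0.540 = 0.4731 m³/s

Q ≈ 0.473 m³/s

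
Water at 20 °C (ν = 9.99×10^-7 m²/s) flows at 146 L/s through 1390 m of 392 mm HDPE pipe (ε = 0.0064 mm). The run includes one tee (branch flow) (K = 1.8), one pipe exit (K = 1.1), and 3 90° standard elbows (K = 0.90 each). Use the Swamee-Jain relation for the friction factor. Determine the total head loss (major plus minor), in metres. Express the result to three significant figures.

H_L ≈ 3.98 m

V = 4Q/(πD²) = 1.210 m/s; V²/2g = 0.07459 m
Re = 4.75×10^5, ε/D = 1.63×10^-5 → f = 0.01346 (Swamee-Jain)
Major: h_f = f(L/D)·V²/2g = 0.01346·3546·0.07459 = 3.561 m
Minor: ΣK = 5.60; h_m = ΣK·V²/2g = 0.4177 m
Total H_L = 3.561 + 0.4177 = 3.979 m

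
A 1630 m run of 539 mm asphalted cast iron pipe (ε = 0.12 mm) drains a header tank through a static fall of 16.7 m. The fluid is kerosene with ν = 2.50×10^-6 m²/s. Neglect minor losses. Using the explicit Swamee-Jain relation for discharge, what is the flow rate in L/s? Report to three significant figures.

Q ≈ 604 L/s

Swamee-Jain (Type II): Q = -0.965·√(gD⁵h_f/L)·ln[ε/(3.7D) + √(3.17ν²L/(gD³h_f))]
√(gD⁵h_f/L) = √(9.81·0.539⁵·16.7/1630) = 0.06762
ε/(3.7D) = 6.02×10^-5; √(3.17ν²L/(gD³h_f)) = 3.55×10^-5
Q = -0.965·0.06762·ln(9.565×10^-5) = 0.6039 m³/s
Check: V = 2.65 m/s, Re = 5.71×10^5, f = 0.01556, h_f = 16.8 m ≈ 16.7 m ✓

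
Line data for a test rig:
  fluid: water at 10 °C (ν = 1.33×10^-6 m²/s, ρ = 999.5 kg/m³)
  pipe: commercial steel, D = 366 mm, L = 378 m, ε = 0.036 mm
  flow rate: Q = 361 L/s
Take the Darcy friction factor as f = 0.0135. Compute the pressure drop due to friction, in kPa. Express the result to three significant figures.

V = 4Q/(πD²) = 4·0.361/(π·0.366²) = 3.431 m/s
h_f = f(L/D)V²/(2g) = 0.01350·(378/0.366)·3.431²/(2·9.81) = 8.367 m
Δp = ρg·h_f = 999.5·9.81·8.367 = 82.04 kPa

Δp ≈ 82.0 kPa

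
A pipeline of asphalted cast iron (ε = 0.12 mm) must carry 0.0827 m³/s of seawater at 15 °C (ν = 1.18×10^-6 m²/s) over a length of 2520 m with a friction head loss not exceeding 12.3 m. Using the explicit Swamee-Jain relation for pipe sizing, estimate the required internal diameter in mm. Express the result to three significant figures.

D ≈ 295 mm

Swamee-Jain (Type III): D = 0.66·[ε^1.25·(LQ²/(gh_f))^4.75 + ν·Q^9.4·(L/(gh_f))^5.2]^0.04
LQ²/(gh_f) = 0.1428; L/(gh_f) = 20.88
Term 1 = ε^1.25·(…)^4.75 = 1.21×10^-9; Term 2 = ν·Q^9.4·(…)^5.2 = 5.75×10^-10
D = 0.66·(1.21×10^-9 + 5.75×10^-10)^0.04 = 0.2949 m = 295 mm
Check: V = 1.21 m/s, Re = 3.03×10^5, f = 0.01776, h_f = 11.3 m ≈ 12.3 m ✓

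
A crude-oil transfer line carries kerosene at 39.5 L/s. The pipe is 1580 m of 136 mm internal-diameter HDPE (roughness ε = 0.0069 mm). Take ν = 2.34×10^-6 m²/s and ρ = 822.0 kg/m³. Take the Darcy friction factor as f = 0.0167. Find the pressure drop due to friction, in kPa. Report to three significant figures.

Δp ≈ 590 kPa

V = 4Q/(πD²) = 4·0.0395/(π·0.136²) = 2.719 m/s
h_f = f(L/D)V²/(2g) = 0.01670·(1580/0.136)·2.719²/(2·9.81) = 73.11 m
Δp = ρg·h_f = 822.0·9.81·73.11 = 589.6 kPa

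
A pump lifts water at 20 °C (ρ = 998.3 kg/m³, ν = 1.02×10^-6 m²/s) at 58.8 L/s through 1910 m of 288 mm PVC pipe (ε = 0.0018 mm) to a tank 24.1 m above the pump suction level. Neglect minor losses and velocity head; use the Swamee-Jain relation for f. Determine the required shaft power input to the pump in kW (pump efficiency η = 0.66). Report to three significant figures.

P_shaft ≈ 24.6 kW

V = 4Q/(πD²) = 0.9026 m/s; Re = 2.55×10^5; ε/D = 6.25×10^-6; f = 0.01489
h_f = f(L/D)V²/2g = 4.101 m
Total head H = z + h_f = 24.1 + 4.101 = 28.20 m
P_hyd = ρgQH = 998.3·9.81·0.0588·28.20 = 16.24 kW
P_shaft = P_hyd/η = 16.24/0.66 = 24.60 kW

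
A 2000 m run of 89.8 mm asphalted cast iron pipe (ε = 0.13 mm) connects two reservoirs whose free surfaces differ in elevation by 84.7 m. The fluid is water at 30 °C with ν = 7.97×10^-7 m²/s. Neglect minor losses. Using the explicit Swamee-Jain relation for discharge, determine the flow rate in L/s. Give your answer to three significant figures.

Swamee-Jain (Type II): Q = -0.965·√(gD⁵h_f/L)·ln[ε/(3.7D) + √(3.17ν²L/(gD³h_f))]
√(gD⁵h_f/L) = √(9.81·0.0898⁵·84.7/2000) = 0.001558
ε/(3.7D) = 3.91×10^-4; √(3.17ν²L/(gD³h_f)) = 8.18×10^-5
Q = -0.965·0.001558·ln(4.731×10^-4) = 0.01151 m³/s
Check: V = 1.82 m/s, Re = 2.05×10^5, f = 0.02278, h_f = 85.4 m ≈ 84.7 m ✓

Q ≈ 11.5 L/s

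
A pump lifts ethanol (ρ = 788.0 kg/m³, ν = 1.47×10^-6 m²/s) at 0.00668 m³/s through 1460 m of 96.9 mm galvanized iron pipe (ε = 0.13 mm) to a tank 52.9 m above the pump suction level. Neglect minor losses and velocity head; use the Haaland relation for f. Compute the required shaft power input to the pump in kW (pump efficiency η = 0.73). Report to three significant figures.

V = 4Q/(πD²) = 0.9058 m/s; Re = 5.97×10^4; ε/D = 0.00134; f = 0.02418
h_f = f(L/D)V²/2g = 15.23 m
Total head H = z + h_f = 52.9 + 15.23 = 68.13 m
P_hyd = ρgQH = 788.0·9.81·0.00668·68.13 = 3.518 kW
P_shaft = P_hyd/η = 3.518/0.73 = 4.820 kW

P_shaft ≈ 4.82 kW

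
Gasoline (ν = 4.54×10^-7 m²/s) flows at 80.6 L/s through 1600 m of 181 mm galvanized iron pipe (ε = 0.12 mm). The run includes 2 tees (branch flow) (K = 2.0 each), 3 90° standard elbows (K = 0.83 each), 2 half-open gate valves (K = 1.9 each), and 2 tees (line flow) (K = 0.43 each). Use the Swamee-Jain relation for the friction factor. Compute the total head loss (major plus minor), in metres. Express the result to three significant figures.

H_L ≈ 86.2 m

V = 4Q/(πD²) = 3.132 m/s; V²/2g = 0.5001 m
Re = 1.25×10^6, ε/D = 6.63×10^-4 → f = 0.01823 (Swamee-Jain)
Major: h_f = f(L/D)·V²/2g = 0.01823·8840·0.5001 = 80.58 m
Minor: ΣK = 11.2; h_m = ΣK·V²/2g = 5.576 m
Total H_L = 80.58 + 5.576 = 86.15 m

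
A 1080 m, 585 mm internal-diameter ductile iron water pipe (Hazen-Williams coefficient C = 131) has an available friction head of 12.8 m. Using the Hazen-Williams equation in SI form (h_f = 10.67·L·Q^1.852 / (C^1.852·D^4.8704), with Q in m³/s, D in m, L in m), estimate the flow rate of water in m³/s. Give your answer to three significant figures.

Rearranging: Q = [h_f·C^1.852·D^4.8704 / (10.67·L)]^(1/1.852)
Q = [12.8·131^1.852·0.585^4.8704 / (10.67·1080)]^0.540 = 0.8123 m³/s

Q ≈ 0.812 m³/s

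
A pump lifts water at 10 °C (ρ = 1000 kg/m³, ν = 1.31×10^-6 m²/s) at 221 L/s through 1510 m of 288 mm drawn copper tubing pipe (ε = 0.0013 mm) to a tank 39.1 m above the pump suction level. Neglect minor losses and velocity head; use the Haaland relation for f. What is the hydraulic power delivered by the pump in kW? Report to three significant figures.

V = 4Q/(πD²) = 3.392 m/s; Re = 7.46×10^5; ε/D = 4.51×10^-6; f = 0.01224
h_f = f(L/D)V²/2g = 37.65 m
Total head H = z + h_f = 39.1 + 37.65 = 76.75 m
P_hyd = ρgQH = 1000·9.81·0.221·76.75 = 166.4 kW

P_hyd ≈ 166 kW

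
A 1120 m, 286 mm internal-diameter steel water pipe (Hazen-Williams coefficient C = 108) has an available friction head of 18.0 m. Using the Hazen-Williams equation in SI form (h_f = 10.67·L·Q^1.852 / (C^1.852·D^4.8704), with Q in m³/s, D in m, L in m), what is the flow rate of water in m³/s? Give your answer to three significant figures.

Q ≈ 0.120 m³/s

Rearranging: Q = [h_f·C^1.852·D^4.8704 / (10.67·L)]^(1/1.852)
Q = [18.0·108^1.852·0.286^4.8704 / (10.67·1120)]^0.540 = 0.1202 m³/s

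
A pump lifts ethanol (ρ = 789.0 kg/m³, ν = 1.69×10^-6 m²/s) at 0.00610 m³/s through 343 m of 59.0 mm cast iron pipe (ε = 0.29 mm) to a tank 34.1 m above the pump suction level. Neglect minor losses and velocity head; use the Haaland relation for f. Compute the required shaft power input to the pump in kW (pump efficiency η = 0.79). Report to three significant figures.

P_shaft ≈ 4.80 kW

V = 4Q/(πD²) = 2.231 m/s; Re = 7.79×10^4; ε/D = 0.00492; f = 0.03137
h_f = f(L/D)V²/2g = 46.27 m
Total head H = z + h_f = 34.1 + 46.27 = 80.37 m
P_hyd = ρgQH = 789.0·9.81·0.00610·80.37 = 3.795 kW
P_shaft = P_hyd/η = 3.795/0.79 = 4.803 kW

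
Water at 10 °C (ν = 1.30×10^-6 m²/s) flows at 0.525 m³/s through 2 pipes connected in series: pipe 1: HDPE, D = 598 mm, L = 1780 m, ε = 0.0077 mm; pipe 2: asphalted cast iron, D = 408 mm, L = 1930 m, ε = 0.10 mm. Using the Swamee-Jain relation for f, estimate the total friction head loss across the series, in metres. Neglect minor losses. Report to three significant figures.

H ≈ 65.1 m

Pipe 1: V = 1.869 m/s, Re = 8.60×10^5, ε/D = 1.29×10^-5, f = 0.01219, h_1 = f(L/D)V²/2g = 6.464 m
Pipe 2: V = 4.016 m/s, Re = 1.26×10^6, ε/D = 2.45×10^-4, f = 0.01508, h_2 = f(L/D)V²/2g = 58.63 m
Series → Q common, losses add: H = Σh = 65.09 m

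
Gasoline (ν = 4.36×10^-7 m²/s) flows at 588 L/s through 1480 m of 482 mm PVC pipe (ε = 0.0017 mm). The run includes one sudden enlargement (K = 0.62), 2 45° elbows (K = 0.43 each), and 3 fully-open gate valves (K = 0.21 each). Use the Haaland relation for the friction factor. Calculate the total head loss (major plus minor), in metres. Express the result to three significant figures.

V = 4Q/(πD²) = 3.223 m/s; V²/2g = 0.5293 m
Re = 3.56×10^6, ε/D = 3.53×10^-6 → f = 0.009605 (Haaland)
Major: h_f = f(L/D)·V²/2g = 0.009605·3071·0.5293 = 15.61 m
Minor: ΣK = 2.11; h_m = ΣK·V²/2g = 1.117 m
Total H_L = 15.61 + 1.117 = 16.73 m

H_L ≈ 16.7 m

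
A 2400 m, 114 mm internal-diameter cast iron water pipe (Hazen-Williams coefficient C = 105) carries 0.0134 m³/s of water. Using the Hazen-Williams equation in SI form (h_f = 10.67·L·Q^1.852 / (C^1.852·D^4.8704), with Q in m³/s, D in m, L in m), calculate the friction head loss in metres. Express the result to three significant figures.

h_f = 10.67·2400·0.0134^1.852 / (105^1.852·0.114^4.8704) = 61.63 m

h_f ≈ 61.6 m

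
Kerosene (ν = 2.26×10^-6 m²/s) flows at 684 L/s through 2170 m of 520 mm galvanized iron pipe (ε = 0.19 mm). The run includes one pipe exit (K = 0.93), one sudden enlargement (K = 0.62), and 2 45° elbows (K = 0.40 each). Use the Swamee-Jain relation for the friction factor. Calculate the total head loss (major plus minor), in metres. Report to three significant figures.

V = 4Q/(πD²) = 3.221 m/s; V²/2g = 0.5287 m
Re = 7.41×10^5, ε/D = 3.65×10^-4 → f = 0.01652 (Swamee-Jain)
Major: h_f = f(L/D)·V²/2g = 0.01652·4173·0.5287 = 36.44 m
Minor: ΣK = 2.35; h_m = ΣK·V²/2g = 1.242 m
Total H_L = 36.44 + 1.242 = 37.68 m

H_L ≈ 37.7 m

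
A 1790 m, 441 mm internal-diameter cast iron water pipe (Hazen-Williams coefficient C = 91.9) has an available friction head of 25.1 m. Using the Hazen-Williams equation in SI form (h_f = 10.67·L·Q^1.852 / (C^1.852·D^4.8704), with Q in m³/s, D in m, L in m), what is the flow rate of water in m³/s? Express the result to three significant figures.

Q ≈ 0.297 m³/s

Rearranging: Q = [h_f·C^1.852·D^4.8704 / (10.67·L)]^(1/1.852)
Q = [25.1·91.9^1.852·0.441^4.8704 / (10.67·1790)]^0.540 = 0.2968 m³/s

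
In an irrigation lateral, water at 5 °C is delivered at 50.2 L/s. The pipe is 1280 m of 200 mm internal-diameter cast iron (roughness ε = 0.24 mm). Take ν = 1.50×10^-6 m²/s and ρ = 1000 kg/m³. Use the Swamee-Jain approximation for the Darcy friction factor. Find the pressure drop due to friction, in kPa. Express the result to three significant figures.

Δp ≈ 179 kPa

V = 4Q/(πD²) = 4·0.0502/(π·0.200²) = 1.598 m/s
Re = VD/ν = 1.598·0.200/1.50×10^-6 = 2.13×10^5 → turbulent
ε/D = 0.24/200 = 0.00120
Swamee-Jain: f = 0.02187
h_f = f(L/D)V²/(2g) = 0.02187·(1280/0.200)·1.598²/(2·9.81) = 18.22 m
Δp = ρg·h_f = 1000·9.81·18.22 = 178.7 kPa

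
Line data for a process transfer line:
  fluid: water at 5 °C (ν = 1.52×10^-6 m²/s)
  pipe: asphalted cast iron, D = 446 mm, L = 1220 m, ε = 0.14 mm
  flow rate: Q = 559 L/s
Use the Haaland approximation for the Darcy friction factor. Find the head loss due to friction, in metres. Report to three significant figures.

h_f ≈ 28.0 m

V = 4Q/(πD²) = 4·0.559/(π·0.446²) = 3.578 m/s
Re = VD/ν = 3.578·0.446/1.52×10^-6 = 1.05×10^6 → turbulent
ε/D = 0.14/446 = 3.14×10^-4
Haaland: f = 0.01570
h_f = f(L/D)V²/(2g) = 0.01570·(1220/0.446)·3.578²/(2·9.81) = 28.02 m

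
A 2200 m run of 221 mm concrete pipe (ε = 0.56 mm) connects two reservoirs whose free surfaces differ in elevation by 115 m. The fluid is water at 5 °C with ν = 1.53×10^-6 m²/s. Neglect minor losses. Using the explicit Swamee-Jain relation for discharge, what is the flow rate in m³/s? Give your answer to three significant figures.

Swamee-Jain (Type II): Q = -0.965·√(gD⁵h_f/L)·ln[ε/(3.7D) + √(3.17ν²L/(gD³h_f))]
√(gD⁵h_f/L) = √(9.81·0.221⁵·115/2200) = 0.01644
ε/(3.7D) = 6.85×10^-4; √(3.17ν²L/(gD³h_f)) = 3.66×10^-5
Q = -0.965·0.01644·ln(7.215×10^-4) = 0.1148 m³/s
Check: V = 2.99 m/s, Re = 4.32×10^5, f = 0.02544, h_f = 116 m ≈ 115 m ✓

Q ≈ 0.115 m³/s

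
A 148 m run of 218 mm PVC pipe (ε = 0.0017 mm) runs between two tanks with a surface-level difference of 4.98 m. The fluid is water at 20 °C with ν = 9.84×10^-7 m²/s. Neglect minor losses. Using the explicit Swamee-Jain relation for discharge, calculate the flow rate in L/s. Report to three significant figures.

Swamee-Jain (Type II): Q = -0.965·√(gD⁵h_f/L)·ln[ε/(3.7D) + √(3.17ν²L/(gD³h_f))]
√(gD⁵h_f/L) = √(9.81·0.218⁵·4.98/148) = 0.01275
ε/(3.7D) = 2.11×10^-6; √(3.17ν²L/(gD³h_f)) = 3.00×10^-5
Q = -0.965·0.01275·ln(3.207×10^-5) = 0.1273 m³/s
Check: V = 3.41 m/s, Re = 7.56×10^5, f = 0.01234, h_f = 4.97 m ≈ 4.98 m ✓

Q ≈ 127 L/s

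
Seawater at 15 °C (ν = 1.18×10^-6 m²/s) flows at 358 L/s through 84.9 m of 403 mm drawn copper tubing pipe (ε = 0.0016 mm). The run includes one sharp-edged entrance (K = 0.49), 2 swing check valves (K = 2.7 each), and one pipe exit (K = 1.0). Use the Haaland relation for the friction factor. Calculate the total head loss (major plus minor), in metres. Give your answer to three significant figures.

V = 4Q/(πD²) = 2.807 m/s; V²/2g = 0.4015 m
Re = 9.59×10^5, ε/D = 3.97×10^-6 → f = 0.01173 (Haaland)
Major: h_f = f(L/D)·V²/2g = 0.01173·210.7·0.4015 = 0.9924 m
Minor: ΣK = 6.89; h_m = ΣK·V²/2g = 2.766 m
Total H_L = 0.9924 + 2.766 = 3.759 m

H_L ≈ 3.76 m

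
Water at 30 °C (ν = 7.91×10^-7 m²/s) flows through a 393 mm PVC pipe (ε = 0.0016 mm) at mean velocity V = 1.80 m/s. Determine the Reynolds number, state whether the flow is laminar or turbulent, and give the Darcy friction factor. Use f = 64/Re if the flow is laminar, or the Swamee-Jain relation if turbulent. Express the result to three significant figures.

Re = VD/ν = 1.800·0.393/7.91×10^-7 = 8.94×10^5
Re > 4000 → turbulent; ε/D = 4.07×10^-6
Swamee-Jain: f = 0.01192

Re ≈ 8.94×10^5; turbulent; f ≈ 0.0119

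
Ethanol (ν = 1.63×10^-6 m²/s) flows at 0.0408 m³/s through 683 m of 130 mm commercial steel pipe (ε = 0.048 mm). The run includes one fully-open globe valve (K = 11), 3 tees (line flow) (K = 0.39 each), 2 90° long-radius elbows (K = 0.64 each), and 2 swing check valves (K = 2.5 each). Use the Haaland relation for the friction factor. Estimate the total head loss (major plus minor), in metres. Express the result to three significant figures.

V = 4Q/(πD²) = 3.074 m/s; V²/2g = 0.4816 m
Re = 2.45×10^5, ε/D = 3.69×10^-4 → f = 0.01757 (Haaland)
Major: h_f = f(L/D)·V²/2g = 0.01757·5254·0.4816 = 44.45 m
Minor: ΣK = 18.4; h_m = ΣK·V²/2g = 8.885 m
Total H_L = 44.45 + 8.885 = 53.34 m

H_L ≈ 53.3 m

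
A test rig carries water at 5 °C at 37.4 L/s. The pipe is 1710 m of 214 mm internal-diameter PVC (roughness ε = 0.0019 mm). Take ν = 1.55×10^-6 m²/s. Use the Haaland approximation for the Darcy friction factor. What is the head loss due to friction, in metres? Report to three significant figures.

h_f ≈ 7.31 m

V = 4Q/(πD²) = 4·0.0374/(π·0.214²) = 1.040 m/s
Re = VD/ν = 1.040·0.214/1.55×10^-6 = 1.44×10^5 → turbulent
ε/D = 0.0019/214 = 8.88×10^-6
Haaland: f = 0.01659
h_f = f(L/D)V²/(2g) = 0.01659·(1710/0.214)·1.040²/(2·9.81) = 7.306 m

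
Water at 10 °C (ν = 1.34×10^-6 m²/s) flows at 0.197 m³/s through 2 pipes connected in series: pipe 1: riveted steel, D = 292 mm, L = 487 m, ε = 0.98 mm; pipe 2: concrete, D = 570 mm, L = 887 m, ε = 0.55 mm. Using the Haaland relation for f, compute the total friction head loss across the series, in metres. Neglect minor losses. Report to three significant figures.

H ≈ 21.0 m

Pipe 1: V = 2.942 m/s, Re = 6.41×10^5, ε/D = 0.00336, f = 0.02724, h_1 = f(L/D)V²/2g = 20.04 m
Pipe 2: V = 0.7720 m/s, Re = 3.28×10^5, ε/D = 9.65×10^-4, f = 0.02030, h_2 = f(L/D)V²/2g = 0.9598 m
Series → Q common, losses add: H = Σh = 21.00 m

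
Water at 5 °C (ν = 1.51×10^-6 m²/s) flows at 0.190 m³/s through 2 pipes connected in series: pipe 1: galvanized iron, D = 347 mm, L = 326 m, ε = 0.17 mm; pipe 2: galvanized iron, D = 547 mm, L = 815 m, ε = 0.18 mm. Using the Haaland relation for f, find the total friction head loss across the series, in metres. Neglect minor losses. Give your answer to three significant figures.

Pipe 1: V = 2.009 m/s, Re = 4.62×10^5, ε/D = 4.90×10^-4, f = 0.01758, h_1 = f(L/D)V²/2g = 3.398 m
Pipe 2: V = 0.8085 m/s, Re = 2.93×10^5, ε/D = 3.29×10^-4, f = 0.01704, h_2 = f(L/D)V²/2g = 0.8458 m
Series → Q common, losses add: H = Σh = 4.243 m

H ≈ 4.24 m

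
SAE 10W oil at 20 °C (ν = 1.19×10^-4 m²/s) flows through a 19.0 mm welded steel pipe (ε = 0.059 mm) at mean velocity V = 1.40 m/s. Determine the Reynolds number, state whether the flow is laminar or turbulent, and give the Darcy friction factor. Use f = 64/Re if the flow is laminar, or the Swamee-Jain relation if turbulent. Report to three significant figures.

Re ≈ 224; laminar; f = 64/Re ≈ 0.286

Re = VD/ν = 1.400·0.0190/1.19×10^-4 = 224
Re < 2300 → laminar → f = 64/Re = 0.2863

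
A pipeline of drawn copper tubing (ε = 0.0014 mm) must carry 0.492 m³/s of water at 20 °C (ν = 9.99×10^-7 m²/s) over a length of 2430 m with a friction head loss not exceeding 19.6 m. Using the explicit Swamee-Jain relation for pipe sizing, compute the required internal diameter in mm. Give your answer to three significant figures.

D ≈ 493 mm

Swamee-Jain (Type III): D = 0.66·[ε^1.25·(LQ²/(gh_f))^4.75 + ν·Q^9.4·(L/(gh_f))^5.2]^0.04
LQ²/(gh_f) = 3.059; L/(gh_f) = 12.64
Term 1 = ε^1.25·(…)^4.75 = 9.76×10^-6; Term 2 = ν·Q^9.4·(…)^5.2 = 6.80×10^-4
D = 0.66·(9.76×10^-6 + 6.80×10^-4)^0.04 = 0.4933 m = 493 mm
Check: V = 2.57 m/s, Re = 1.27×10^6, f = 0.01124, h_f = 18.7 m ≈ 19.6 m ✓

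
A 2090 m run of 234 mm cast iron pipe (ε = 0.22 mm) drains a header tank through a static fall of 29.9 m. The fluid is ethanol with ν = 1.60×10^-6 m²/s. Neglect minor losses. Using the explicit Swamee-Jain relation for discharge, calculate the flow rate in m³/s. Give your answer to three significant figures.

Swamee-Jain (Type II): Q = -0.965·√(gD⁵h_f/L)·ln[ε/(3.7D) + √(3.17ν²L/(gD³h_f))]
√(gD⁵h_f/L) = √(9.81·0.234⁵·29.9/2090) = 0.009923
ε/(3.7D) = 2.54×10^-4; √(3.17ν²L/(gD³h_f)) = 6.72×10^-5
Q = -0.965·0.009923·ln(3.213×10^-4) = 0.07702 m³/s
Check: V = 1.79 m/s, Re = 2.62×10^5, f = 0.02063, h_f = 30.1 m ≈ 29.9 m ✓

Q ≈ 0.0770 m³/s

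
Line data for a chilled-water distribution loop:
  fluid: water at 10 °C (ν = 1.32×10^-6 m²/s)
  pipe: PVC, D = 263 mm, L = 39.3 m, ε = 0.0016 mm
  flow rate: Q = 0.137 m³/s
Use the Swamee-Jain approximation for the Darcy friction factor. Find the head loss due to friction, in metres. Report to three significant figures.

h_f ≈ 0.638 m

V = 4Q/(πD²) = 4·0.137/(π·0.263²) = 2.522 m/s
Re = VD/ν = 2.522·0.263/1.32×10^-6 = 5.02×10^5 → turbulent
ε/D = 0.0016/263 = 6.08×10^-6
Swamee-Jain: f = 0.01318
h_f = f(L/D)V²/(2g) = 0.01318·(39.3/0.263)·2.522²/(2·9.81) = 0.6383 m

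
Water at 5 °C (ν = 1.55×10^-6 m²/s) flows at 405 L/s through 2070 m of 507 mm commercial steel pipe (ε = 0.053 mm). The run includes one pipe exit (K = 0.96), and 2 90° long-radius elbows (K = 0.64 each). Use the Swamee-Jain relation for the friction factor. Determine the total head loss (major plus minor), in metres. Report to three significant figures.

V = 4Q/(πD²) = 2.006 m/s; V²/2g = 0.2051 m
Re = 6.56×10^5, ε/D = 1.05×10^-4 → f = 0.01410 (Swamee-Jain)
Major: h_f = f(L/D)·V²/2g = 0.01410·4083·0.2051 = 11.81 m
Minor: ΣK = 2.24; h_m = ΣK·V²/2g = 0.4595 m
Total H_L = 11.81 + 0.4595 = 12.27 m

H_L ≈ 12.3 m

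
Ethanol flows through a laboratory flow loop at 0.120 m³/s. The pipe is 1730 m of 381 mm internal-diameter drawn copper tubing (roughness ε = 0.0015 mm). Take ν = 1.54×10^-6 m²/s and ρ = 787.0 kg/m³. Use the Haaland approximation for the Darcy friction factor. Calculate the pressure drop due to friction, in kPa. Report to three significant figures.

Δp ≈ 29.2 kPa

V = 4Q/(πD²) = 4·0.120/(π·0.381²) = 1.053 m/s
Re = VD/ν = 1.053·0.381/1.54×10^-6 = 2.60×10^5 → turbulent
ε/D = 0.0015/381 = 3.94×10^-6
Haaland: f = 0.01476
h_f = f(L/D)V²/(2g) = 0.01476·(1730/0.381)·1.053²/(2·9.81) = 3.784 m
Δp = ρg·h_f = 787.0·9.81·3.784 = 29.22 kPa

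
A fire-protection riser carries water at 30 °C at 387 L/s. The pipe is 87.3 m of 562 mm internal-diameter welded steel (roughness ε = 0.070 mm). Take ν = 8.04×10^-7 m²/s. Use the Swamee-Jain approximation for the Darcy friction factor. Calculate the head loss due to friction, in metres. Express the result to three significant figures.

h_f ≈ 0.265 m

V = 4Q/(πD²) = 4·0.387/(π·0.562²) = 1.560 m/s
Re = VD/ν = 1.560·0.562/8.04×10^-7 = 1.09×10^6 → turbulent
ε/D = 0.070/562 = 1.25×10^-4
Swamee-Jain: f = 0.01377
h_f = f(L/D)V²/(2g) = 0.01377·(87.3/0.562)·1.560²/(2·9.81) = 0.2653 m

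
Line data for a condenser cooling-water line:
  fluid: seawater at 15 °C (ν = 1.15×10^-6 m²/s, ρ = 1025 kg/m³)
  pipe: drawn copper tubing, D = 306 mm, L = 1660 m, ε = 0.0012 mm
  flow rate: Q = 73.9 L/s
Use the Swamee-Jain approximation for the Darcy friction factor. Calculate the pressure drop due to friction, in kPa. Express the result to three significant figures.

V = 4Q/(πD²) = 4·0.0739/(π·0.306²) = 1.005 m/s
Re = VD/ν = 1.005·0.306/1.15×10^-6 = 2.67×10^5 → turbulent
ε/D = 0.0012/306 = 3.92×10^-6
Swamee-Jain: f = 0.01473
h_f = f(L/D)V²/(2g) = 0.01473·(1660/0.306)·1.005²/(2·9.81) = 4.113 m
Δp = ρg·h_f = 1025·9.81·4.113 = 41.36 kPa

Δp ≈ 41.4 kPa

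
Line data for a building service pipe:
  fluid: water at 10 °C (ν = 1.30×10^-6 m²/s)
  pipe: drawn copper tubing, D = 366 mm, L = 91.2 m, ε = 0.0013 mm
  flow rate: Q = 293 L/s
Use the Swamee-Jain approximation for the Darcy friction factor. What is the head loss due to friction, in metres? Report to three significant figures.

h_f ≈ 1.20 m

V = 4Q/(πD²) = 4·0.293/(π·0.366²) = 2.785 m/s
Re = VD/ν = 2.785·0.366/1.30×10^-6 = 7.84×10^5 → turbulent
ε/D = 0.0013/366 = 3.55×10^-6
Swamee-Jain: f = 0.01217
h_f = f(L/D)V²/(2g) = 0.01217·(91.2/0.366)·2.785²/(2·9.81) = 1.199 m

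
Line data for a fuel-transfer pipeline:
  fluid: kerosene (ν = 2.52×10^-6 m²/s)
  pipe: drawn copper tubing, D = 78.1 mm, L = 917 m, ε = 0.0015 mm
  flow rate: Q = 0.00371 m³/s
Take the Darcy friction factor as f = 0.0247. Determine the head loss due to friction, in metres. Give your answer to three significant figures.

V = 4Q/(πD²) = 4·0.00371/(π·0.0781²) = 0.7744 m/s
h_f = f(L/D)V²/(2g) = 0.02470·(917/0.0781)·0.7744²/(2·9.81) = 8.865 m

h_f ≈ 8.87 m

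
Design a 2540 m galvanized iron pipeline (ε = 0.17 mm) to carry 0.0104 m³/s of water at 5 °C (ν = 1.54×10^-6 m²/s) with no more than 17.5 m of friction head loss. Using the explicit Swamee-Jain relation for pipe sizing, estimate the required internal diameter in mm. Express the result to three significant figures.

D ≈ 128 mm

Swamee-Jain (Type III): D = 0.66·[ε^1.25·(LQ²/(gh_f))^4.75 + ν·Q^9.4·(L/(gh_f))^5.2]^0.04
LQ²/(gh_f) = 0.001600; L/(gh_f) = 14.80
Term 1 = ε^1.25·(…)^4.75 = 1.02×10^-18; Term 2 = ν·Q^9.4·(…)^5.2 = 4.29×10^-19
D = 0.66·(1.02×10^-18 + 4.29×10^-19)^0.04 = 0.1276 m = 128 mm
Check: V = 0.813 m/s, Re = 6.74×10^4, f = 0.02429, h_f = 16.3 m ≈ 17.5 m ✓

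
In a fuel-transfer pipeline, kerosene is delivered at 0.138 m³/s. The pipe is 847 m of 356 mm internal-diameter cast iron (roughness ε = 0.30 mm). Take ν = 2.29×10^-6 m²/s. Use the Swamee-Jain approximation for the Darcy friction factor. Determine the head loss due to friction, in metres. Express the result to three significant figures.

h_f ≈ 4.77 m

V = 4Q/(πD²) = 4·0.138/(π·0.356²) = 1.386 m/s
Re = VD/ν = 1.386·0.356/2.29×10^-6 = 2.16×10^5 → turbulent
ε/D = 0.30/356 = 8.43×10^-4
Swamee-Jain: f = 0.02045
h_f = f(L/D)V²/(2g) = 0.02045·(847/0.356)·1.386²/(2·9.81) = 4.766 m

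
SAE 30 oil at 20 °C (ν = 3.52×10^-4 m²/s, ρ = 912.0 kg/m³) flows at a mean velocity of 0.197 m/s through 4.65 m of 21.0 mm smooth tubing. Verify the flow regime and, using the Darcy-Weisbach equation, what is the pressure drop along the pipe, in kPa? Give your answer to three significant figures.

Re = VD/ν = 0.197·0.02100/3.52×10^-4 = 11.8 → laminar (Re < 2300)
f = 64/Re = 5.445
h_f = f(L/D)V²/(2g) = 5.445·(4.65/0.02100)·0.197²/(2·9.81) = 2.385 m
Δp = ρg·h_f = 912.0·9.81·2.385 = 21.34 kPa

Δp ≈ 21.3 kPa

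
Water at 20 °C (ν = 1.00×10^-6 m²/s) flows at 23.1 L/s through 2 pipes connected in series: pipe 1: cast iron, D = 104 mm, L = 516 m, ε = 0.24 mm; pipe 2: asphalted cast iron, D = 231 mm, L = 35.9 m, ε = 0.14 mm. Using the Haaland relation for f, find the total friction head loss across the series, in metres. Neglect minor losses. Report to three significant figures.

Pipe 1: V = 2.719 m/s, Re = 2.83×10^5, ε/D = 0.00231, f = 0.02490, h_1 = f(L/D)V²/2g = 46.56 m
Pipe 2: V = 0.5512 m/s, Re = 1.27×10^5, ε/D = 6.06×10^-4, f = 0.01996, h_2 = f(L/D)V²/2g = 0.04804 m
Series → Q common, losses add: H = Σh = 46.60 m

H ≈ 46.6 m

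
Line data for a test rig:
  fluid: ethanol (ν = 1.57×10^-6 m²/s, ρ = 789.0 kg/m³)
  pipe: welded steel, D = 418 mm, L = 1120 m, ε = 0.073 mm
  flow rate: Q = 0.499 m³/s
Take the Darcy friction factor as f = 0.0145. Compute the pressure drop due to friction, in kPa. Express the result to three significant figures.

Δp ≈ 203 kPa

V = 4Q/(πD²) = 4·0.499/(π·0.418²) = 3.636 m/s
h_f = f(L/D)V²/(2g) = 0.01450·(1120/0.418)·3.636²/(2·9.81) = 26.18 m
Δp = ρg·h_f = 789.0·9.81·26.18 = 202.7 kPa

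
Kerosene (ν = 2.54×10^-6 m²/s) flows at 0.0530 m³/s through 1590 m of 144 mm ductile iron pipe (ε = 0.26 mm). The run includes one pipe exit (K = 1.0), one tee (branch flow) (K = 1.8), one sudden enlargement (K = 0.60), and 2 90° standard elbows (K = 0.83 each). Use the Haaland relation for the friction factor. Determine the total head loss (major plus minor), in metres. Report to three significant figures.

H_L ≈ 144 m

V = 4Q/(πD²) = 3.254 m/s; V²/2g = 0.5398 m
Re = 1.84×10^5, ε/D = 0.00181 → f = 0.02375 (Haaland)
Major: h_f = f(L/D)·V²/2g = 0.02375·11042·0.5398 = 141.5 m
Minor: ΣK = 5.06; h_m = ΣK·V²/2g = 2.731 m
Total H_L = 141.5 + 2.731 = 144.3 m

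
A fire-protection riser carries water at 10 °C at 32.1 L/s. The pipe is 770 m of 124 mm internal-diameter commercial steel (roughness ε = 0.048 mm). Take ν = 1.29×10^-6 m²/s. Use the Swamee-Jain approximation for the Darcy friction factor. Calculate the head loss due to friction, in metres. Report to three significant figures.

V = 4Q/(πD²) = 4·0.0321/(π·0.124²) = 2.658 m/s
Re = VD/ν = 2.658·0.124/1.29×10^-6 = 2.56×10^5 → turbulent
ε/D = 0.048/124 = 3.87×10^-4
Swamee-Jain: f = 0.01789
h_f = f(L/D)V²/(2g) = 0.01789·(770/0.124)·2.658²/(2·9.81) = 40.00 m

h_f ≈ 40.0 m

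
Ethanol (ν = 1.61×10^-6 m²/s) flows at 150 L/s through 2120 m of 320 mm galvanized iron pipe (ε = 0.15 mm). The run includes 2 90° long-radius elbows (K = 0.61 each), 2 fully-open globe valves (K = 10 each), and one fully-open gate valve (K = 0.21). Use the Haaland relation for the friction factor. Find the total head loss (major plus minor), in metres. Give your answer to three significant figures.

H_L ≈ 24.5 m

V = 4Q/(πD²) = 1.865 m/s; V²/2g = 0.1773 m
Re = 3.71×10^5, ε/D = 4.69×10^-4 → f = 0.01765 (Haaland)
Major: h_f = f(L/D)·V²/2g = 0.01765·6625·0.1773 = 20.73 m
Minor: ΣK = 21.4; h_m = ΣK·V²/2g = 3.799 m
Total H_L = 20.73 + 3.799 = 24.53 m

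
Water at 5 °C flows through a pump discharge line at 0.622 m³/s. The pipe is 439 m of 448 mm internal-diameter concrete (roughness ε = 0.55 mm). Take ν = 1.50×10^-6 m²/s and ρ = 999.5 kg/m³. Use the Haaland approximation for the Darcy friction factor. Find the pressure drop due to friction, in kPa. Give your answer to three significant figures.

Δp ≈ 159 kPa

V = 4Q/(πD²) = 4·0.622/(π·0.448²) = 3.946 m/s
Re = VD/ν = 3.946·0.448/1.50×10^-6 = 1.18×10^6 → turbulent
ε/D = 0.55/448 = 0.00123
Haaland: f = 0.02089
h_f = f(L/D)V²/(2g) = 0.02089·(439/0.448)·3.946²/(2·9.81) = 16.25 m
Δp = ρg·h_f = 999.5·9.81·16.25 = 159.3 kPa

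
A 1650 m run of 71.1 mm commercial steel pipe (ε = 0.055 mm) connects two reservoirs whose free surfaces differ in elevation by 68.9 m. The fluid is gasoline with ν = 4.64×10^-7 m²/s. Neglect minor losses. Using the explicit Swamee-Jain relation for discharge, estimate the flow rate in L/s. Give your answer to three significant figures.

Swamee-Jain (Type II): Q = -0.965·√(gD⁵h_f/L)·ln[ε/(3.7D) + √(3.17ν²L/(gD³h_f))]
√(gD⁵h_f/L) = √(9.81·0.0711⁵·68.9/1650) = 8.627×10^-4
ε/(3.7D) = 2.09×10^-4; √(3.17ν²L/(gD³h_f)) = 6.81×10^-5
Q = -0.965·8.627×10^-4·ln(2.772×10^-4) = 0.006819 m³/s
Check: V = 1.72 m/s, Re = 2.63×10^5, f = 0.01989, h_f = 69.4 m ≈ 68.9 m ✓

Q ≈ 6.82 L/s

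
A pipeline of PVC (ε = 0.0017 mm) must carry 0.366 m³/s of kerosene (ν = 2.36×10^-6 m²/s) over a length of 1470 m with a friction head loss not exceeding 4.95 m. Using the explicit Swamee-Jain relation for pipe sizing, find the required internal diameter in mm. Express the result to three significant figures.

D ≈ 548 mm

Swamee-Jain (Type III): D = 0.66·[ε^1.25·(LQ²/(gh_f))^4.75 + ν·Q^9.4·(L/(gh_f))^5.2]^0.04
LQ²/(gh_f) = 4.055; L/(gh_f) = 30.27
Term 1 = ε^1.25·(…)^4.75 = 4.74×10^-5; Term 2 = ν·Q^9.4·(…)^5.2 = 0.00936
D = 0.66·(4.74×10^-5 + 0.00936)^0.04 = 0.5476 m = 548 mm
Check: V = 1.55 m/s, Re = 3.61×10^5, f = 0.01393, h_f = 4.60 m ≈ 4.95 m ✓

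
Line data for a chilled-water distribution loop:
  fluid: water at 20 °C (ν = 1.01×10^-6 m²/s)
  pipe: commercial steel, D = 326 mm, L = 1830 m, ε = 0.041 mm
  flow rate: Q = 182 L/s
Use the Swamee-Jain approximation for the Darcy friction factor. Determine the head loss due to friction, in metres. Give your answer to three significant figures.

V = 4Q/(πD²) = 4·0.182/(π·0.326²) = 2.180 m/s
Re = VD/ν = 2.180·0.326/1.01×10^-6 = 7.04×10^5 → turbulent
ε/D = 0.041/326 = 1.26×10^-4
Swamee-Jain: f = 0.01428
h_f = f(L/D)V²/(2g) = 0.01428·(1830/0.326)·2.180²/(2·9.81) = 19.42 m

h_f ≈ 19.4 m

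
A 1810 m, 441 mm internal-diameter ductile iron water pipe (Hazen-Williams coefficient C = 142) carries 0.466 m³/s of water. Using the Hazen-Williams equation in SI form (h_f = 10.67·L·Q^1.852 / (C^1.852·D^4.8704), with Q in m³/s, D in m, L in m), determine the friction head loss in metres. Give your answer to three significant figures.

h_f = 10.67·1810·0.466^1.852 / (142^1.852·0.441^4.8704) = 26.14 m

h_f ≈ 26.1 m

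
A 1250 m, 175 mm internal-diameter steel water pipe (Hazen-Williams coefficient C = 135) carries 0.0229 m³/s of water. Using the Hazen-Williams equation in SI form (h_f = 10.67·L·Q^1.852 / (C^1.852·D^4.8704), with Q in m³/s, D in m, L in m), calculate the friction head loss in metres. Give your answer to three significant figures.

h_f = 10.67·1250·0.0229^1.852 / (135^1.852·0.175^4.8704) = 6.742 m

h_f ≈ 6.74 m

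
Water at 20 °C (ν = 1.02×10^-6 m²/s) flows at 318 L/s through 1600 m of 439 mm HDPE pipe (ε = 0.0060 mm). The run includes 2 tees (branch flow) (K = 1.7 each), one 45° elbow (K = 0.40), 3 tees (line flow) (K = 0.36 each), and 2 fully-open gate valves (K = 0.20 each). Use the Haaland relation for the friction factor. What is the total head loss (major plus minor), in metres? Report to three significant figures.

V = 4Q/(πD²) = 2.101 m/s; V²/2g = 0.2250 m
Re = 9.04×10^5, ε/D = 1.37×10^-5 → f = 0.01202 (Haaland)
Major: h_f = f(L/D)·V²/2g = 0.01202·3645·0.2250 = 9.855 m
Minor: ΣK = 5.28; h_m = ΣK·V²/2g = 1.188 m
Total H_L = 9.855 + 1.188 = 11.04 m

H_L ≈ 11.0 m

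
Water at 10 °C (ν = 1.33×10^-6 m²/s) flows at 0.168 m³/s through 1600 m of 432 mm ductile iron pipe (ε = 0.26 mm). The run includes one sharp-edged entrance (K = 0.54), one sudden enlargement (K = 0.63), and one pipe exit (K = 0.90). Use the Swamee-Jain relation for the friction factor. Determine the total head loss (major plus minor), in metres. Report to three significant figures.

H_L ≈ 4.76 m

V = 4Q/(πD²) = 1.146 m/s; V²/2g = 0.06696 m
Re = 3.72×10^5, ε/D = 6.02×10^-4 → f = 0.01865 (Swamee-Jain)
Major: h_f = f(L/D)·V²/2g = 0.01865·3704·0.06696 = 4.626 m
Minor: ΣK = 2.07; h_m = ΣK·V²/2g = 0.1386 m
Total H_L = 4.626 + 0.1386 = 4.764 m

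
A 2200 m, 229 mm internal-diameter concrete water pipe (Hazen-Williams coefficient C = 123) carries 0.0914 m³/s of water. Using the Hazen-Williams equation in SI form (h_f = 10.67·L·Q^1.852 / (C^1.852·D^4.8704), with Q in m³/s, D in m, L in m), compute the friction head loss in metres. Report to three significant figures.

h_f ≈ 49.4 m

h_f = 10.67·2200·0.0914^1.852 / (123^1.852·0.229^4.8704) = 49.39 m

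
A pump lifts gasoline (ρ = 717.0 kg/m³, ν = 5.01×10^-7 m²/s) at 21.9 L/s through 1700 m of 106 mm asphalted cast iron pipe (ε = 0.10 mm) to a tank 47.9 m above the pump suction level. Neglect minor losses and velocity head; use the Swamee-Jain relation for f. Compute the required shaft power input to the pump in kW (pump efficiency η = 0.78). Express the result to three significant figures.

P_shaft ≈ 29.4 kW

V = 4Q/(πD²) = 2.482 m/s; Re = 5.25×10^5; ε/D = 9.43×10^-4; f = 0.02007
h_f = f(L/D)V²/2g = 101.1 m
Total head H = z + h_f = 47.9 + 101.1 = 149.0 m
P_hyd = ρgQH = 717.0·9.81·0.0219·149.0 = 22.94 kW
P_shaft = P_hyd/η = 22.94/0.78 = 29.42 kW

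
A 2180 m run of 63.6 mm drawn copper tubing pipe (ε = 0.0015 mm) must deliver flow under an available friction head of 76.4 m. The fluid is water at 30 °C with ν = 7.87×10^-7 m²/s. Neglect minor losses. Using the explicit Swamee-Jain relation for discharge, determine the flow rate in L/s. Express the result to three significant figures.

Q ≈ 5.06 L/s

Swamee-Jain (Type II): Q = -0.965·√(gD⁵h_f/L)·ln[ε/(3.7D) + √(3.17ν²L/(gD³h_f))]
√(gD⁵h_f/L) = √(9.81·0.0636⁵·76.4/2180) = 5.981×10^-4
ε/(3.7D) = 6.37×10^-6; √(3.17ν²L/(gD³h_f)) = 1.49×10^-4
Q = -0.965·5.981×10^-4·ln(1.554×10^-4) = 0.005062 m³/s
Check: V = 1.59 m/s, Re = 1.29×10^5, f = 0.01712, h_f = 75.9 m ≈ 76.4 m ✓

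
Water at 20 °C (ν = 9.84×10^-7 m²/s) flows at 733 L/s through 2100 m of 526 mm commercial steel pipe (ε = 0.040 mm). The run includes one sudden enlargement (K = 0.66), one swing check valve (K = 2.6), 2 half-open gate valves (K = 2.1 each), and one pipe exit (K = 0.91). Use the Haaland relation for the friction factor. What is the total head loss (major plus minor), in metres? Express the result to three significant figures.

H_L ≈ 33.5 m

V = 4Q/(πD²) = 3.373 m/s; V²/2g = 0.5799 m
Re = 1.80×10^6, ε/D = 7.60×10^-5 → f = 0.01237 (Haaland)
Major: h_f = f(L/D)·V²/2g = 0.01237·3992·0.5799 = 28.63 m
Minor: ΣK = 8.37; h_m = ΣK·V²/2g = 4.854 m
Total H_L = 28.63 + 4.854 = 33.49 m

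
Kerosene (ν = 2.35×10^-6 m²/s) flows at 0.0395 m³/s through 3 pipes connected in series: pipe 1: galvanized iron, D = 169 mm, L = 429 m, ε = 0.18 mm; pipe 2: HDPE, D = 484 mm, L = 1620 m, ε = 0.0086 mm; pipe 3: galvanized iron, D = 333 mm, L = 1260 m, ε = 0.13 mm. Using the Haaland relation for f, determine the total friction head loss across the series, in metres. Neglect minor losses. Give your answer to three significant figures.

Pipe 1: V = 1.761 m/s, Re = 1.27×10^5, ε/D = 0.00107, f = 0.02178, h_1 = f(L/D)V²/2g = 8.736 m
Pipe 2: V = 0.2147 m/s, Re = 4.42×10^4, ε/D = 1.78×10^-5, f = 0.02134, h_2 = f(L/D)V²/2g = 0.1678 m
Pipe 3: V = 0.4535 m/s, Re = 6.43×10^4, ε/D = 3.90×10^-4, f = 0.02098, h_3 = f(L/D)V²/2g = 0.8321 m
Series → Q common, losses add: H = Σh = 9.736 m

H ≈ 9.74 m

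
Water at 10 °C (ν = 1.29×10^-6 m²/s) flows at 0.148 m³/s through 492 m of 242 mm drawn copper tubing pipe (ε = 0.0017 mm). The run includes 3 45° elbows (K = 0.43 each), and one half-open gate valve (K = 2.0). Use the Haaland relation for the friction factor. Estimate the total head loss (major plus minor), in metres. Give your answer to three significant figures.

H_L ≈ 15.4 m

V = 4Q/(πD²) = 3.218 m/s; V²/2g = 0.5277 m
Re = 6.04×10^5, ε/D = 7.02×10^-6 → f = 0.01272 (Haaland)
Major: h_f = f(L/D)·V²/2g = 0.01272·2033·0.5277 = 13.65 m
Minor: ΣK = 3.29; h_m = ΣK·V²/2g = 1.736 m
Total H_L = 13.65 + 1.736 = 15.39 m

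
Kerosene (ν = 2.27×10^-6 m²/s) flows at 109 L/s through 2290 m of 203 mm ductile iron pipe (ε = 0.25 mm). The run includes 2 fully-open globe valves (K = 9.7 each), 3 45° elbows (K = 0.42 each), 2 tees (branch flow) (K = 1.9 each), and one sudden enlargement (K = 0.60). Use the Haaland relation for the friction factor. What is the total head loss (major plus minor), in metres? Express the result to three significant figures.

H_L ≈ 154 m

V = 4Q/(πD²) = 3.368 m/s; V²/2g = 0.5781 m
Re = 3.01×10^5, ε/D = 0.00123 → f = 0.02145 (Haaland)
Major: h_f = f(L/D)·V²/2g = 0.02145·11281·0.5781 = 139.9 m
Minor: ΣK = 25.1; h_m = ΣK·V²/2g = 14.49 m
Total H_L = 139.9 + 14.49 = 154.3 m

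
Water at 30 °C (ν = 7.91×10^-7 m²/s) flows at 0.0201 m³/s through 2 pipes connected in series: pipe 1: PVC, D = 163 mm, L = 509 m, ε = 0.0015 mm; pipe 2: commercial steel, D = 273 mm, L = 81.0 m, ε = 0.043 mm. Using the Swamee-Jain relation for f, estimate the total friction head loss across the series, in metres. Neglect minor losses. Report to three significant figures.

H ≈ 2.34 m

Pipe 1: V = 0.9632 m/s, Re = 1.98×10^5, ε/D = 9.20×10^-6, f = 0.01564, h_1 = f(L/D)V²/2g = 2.309 m
Pipe 2: V = 0.3434 m/s, Re = 1.19×10^5, ε/D = 1.58×10^-4, f = 0.01824, h_2 = f(L/D)V²/2g = 0.03252 m
Series → Q common, losses add: H = Σh = 2.342 m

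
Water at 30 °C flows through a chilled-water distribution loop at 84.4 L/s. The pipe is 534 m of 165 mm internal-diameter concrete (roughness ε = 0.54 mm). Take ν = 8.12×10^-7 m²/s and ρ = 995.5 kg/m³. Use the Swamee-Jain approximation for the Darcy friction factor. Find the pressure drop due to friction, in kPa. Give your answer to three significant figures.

V = 4Q/(πD²) = 4·0.0844/(π·0.165²) = 3.947 m/s
Re = VD/ν = 3.947·0.165/8.12×10^-7 = 8.02×10^5 → turbulent
ε/D = 0.54/165 = 0.00327
Swamee-Jain: f = 0.02705
h_f = f(L/D)V²/(2g) = 0.02705·(534/0.165)·3.947²/(2·9.81) = 69.53 m
Δp = ρg·h_f = 995.5·9.81·69.53 = 679.0 kPa

Δp ≈ 679 kPa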